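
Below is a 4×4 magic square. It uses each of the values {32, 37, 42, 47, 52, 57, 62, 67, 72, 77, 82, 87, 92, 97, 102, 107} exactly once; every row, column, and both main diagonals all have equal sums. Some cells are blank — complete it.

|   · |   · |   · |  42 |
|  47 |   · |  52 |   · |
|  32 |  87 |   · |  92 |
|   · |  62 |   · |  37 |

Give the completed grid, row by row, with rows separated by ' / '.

The 16 entries sum to 1112, so each line sums to 1112/4 = 278.
Row 3 must total 278; the given cells sum to 211, so (3,3) = 67.
Column 4 needs 278; the known cells sum to 171, so (2,4) = 107.
Using anti-diagonal: 42 + 52 + 87 + ? → (4,1) = 278 − 181 = 97.
From row 2, 278 − (47 + 52 + 107) gives (2,2) = 72.
Row 4 needs 278; the known cells sum to 196, so (4,3) = 82.
Column 1 needs 278; the known cells sum to 176, so (1,1) = 102.
From column 2, 278 − (72 + 87 + 62) gives (1,2) = 57.
Column 3 must total 278; the given cells sum to 201, so (1,3) = 77.

102 57 77 42 / 47 72 52 107 / 32 87 67 92 / 97 62 82 37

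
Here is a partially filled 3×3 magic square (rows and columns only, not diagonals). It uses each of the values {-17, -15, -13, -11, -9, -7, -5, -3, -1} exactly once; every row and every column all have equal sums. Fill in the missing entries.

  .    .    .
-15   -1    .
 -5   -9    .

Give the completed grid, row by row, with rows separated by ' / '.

The 9 entries sum to -81, so each line sums to -81/3 = -27.
Using row 2: -15 + (-1) + ? → (2,3) = -27 − (-16) = -11.
Row 3: -5 + (-9) + ? = -27, so (3,3) = -13.
Column 1 must total -27; the given cells sum to -20, so (1,1) = -7.
Using column 2: -1 + (-9) + ? → (1,2) = -27 − (-10) = -17.
The remaining cell in column 3 is (1,3) = -27 − (-24) = -3.

-7 -17 -3 / -15 -1 -11 / -5 -9 -13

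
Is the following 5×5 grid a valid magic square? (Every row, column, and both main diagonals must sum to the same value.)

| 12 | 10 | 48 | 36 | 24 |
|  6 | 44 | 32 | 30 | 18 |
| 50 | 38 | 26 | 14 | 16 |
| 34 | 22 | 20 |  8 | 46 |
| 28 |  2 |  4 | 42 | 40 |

Row 1: 12 + 10 + 48 + 36 + 24 = 130.
Row 2: 6 + 44 + 32 + 30 + 18 = 130.
Row 3: 50 + 38 + 26 + 14 + 16 = 144.
Row 4: 34 + 22 + 20 + 8 + 46 = 130.
Row 5: 28 + 2 + 4 + 42 + 40 = 116.
Column 1: 12 + 6 + 50 + 34 + 28 = 130.
Column 2: 10 + 44 + 38 + 22 + 2 = 116.
Column 3: 48 + 32 + 26 + 20 + 4 = 130.
Column 4: 36 + 30 + 14 + 8 + 42 = 130.
Column 5: 24 + 18 + 16 + 46 + 40 = 144.
Main diagonal: 12 + 44 + 26 + 8 + 40 = 130.
Anti-diagonal: 24 + 30 + 26 + 22 + 28 = 130.

No — column 4 sums to 130 but column 5 sums to 144.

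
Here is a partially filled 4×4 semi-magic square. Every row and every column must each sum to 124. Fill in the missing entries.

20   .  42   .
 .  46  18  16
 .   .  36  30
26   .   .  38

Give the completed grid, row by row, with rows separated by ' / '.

20 22 42 40 / 44 46 18 16 / 34 24 36 30 / 26 32 28 38

Row 2: 46 + 18 + 16 + ? = 124, so (2,1) = 44.
Using column 1: 20 + 44 + 26 + ? → (3,1) = 124 − 90 = 34.
From column 3, 124 − (42 + 18 + 36) gives (4,3) = 28.
Column 4 must total 124; the given cells sum to 84, so (1,4) = 40.
The remaining cell in row 1 is (1,2) = 124 − 102 = 22.
The remaining cell in row 3 is (3,2) = 124 − 100 = 24.
Row 4 must total 124; the given cells sum to 92, so (4,2) = 32.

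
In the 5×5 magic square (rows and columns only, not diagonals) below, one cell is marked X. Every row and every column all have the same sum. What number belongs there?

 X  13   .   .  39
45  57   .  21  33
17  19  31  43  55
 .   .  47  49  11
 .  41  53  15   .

Row 3 is complete and sums to 165; that is the magic constant.
Row 2 needs 165; the known cells sum to 156, so (2,3) = 9.
Using column 2: 13 + 57 + 19 + 41 + ? → (4,2) = 165 − 130 = 35.
Column 3: 9 + 31 + 47 + 53 + ? = 165, so (1,3) = 25.
The remaining cell in column 4 is (1,4) = 165 − 128 = 37.
From column 5, 165 − (39 + 33 + 55 + 11) gives (5,5) = 27.
Row 1: 13 + 25 + 37 + 39 + ? = 165, so (1,1) = 51.

51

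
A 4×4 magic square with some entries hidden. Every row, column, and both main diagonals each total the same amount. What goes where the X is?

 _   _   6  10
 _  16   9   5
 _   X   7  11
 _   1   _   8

2

Column 4 is complete and sums to 34; that is the magic constant.
The remaining cell in row 2 is (2,1) = 34 − 30 = 4.
Column 3: 6 + 9 + 7 + ? = 34, so (4,3) = 12.
Main diagonal must total 34; the given cells sum to 31, so (1,1) = 3.
From row 1, 34 − (3 + 6 + 10) gives (1,2) = 15.
From row 4, 34 − (1 + 12 + 8) gives (4,1) = 13.
The remaining cell in column 1 is (3,1) = 34 − 20 = 14.
Using column 2: 15 + 16 + 1 + ? → (3,2) = 34 − 32 = 2.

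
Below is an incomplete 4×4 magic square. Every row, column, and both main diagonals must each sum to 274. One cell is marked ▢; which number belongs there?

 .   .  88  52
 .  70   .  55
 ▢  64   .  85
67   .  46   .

76

Column 4 needs 274; the known cells sum to 192, so (4,4) = 82.
From anti-diagonal, 274 − (52 + 64 + 67) gives (2,3) = 91.
The remaining cell in row 2 is (2,1) = 274 − 216 = 58.
From row 4, 274 − (67 + 46 + 82) gives (4,2) = 79.
Column 2: 70 + 64 + 79 + ? = 274, so (1,2) = 61.
From column 3, 274 − (88 + 91 + 46) gives (3,3) = 49.
Main diagonal must total 274; the given cells sum to 201, so (1,1) = 73.
Row 3: 64 + 49 + 85 + ? = 274, so (3,1) = 76.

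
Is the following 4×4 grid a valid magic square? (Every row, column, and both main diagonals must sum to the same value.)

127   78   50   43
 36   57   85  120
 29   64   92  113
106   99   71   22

Yes

Row 1: 127 + 78 + 50 + 43 = 298.
Row 2: 36 + 57 + 85 + 120 = 298.
Row 3: 29 + 64 + 92 + 113 = 298.
Row 4: 106 + 99 + 71 + 22 = 298.
Column 1: 127 + 36 + 29 + 106 = 298.
Column 2: 78 + 57 + 64 + 99 = 298.
Column 3: 50 + 85 + 92 + 71 = 298.
Column 4: 43 + 120 + 113 + 22 = 298.
Main diagonal: 127 + 57 + 92 + 22 = 298.
Anti-diagonal: 43 + 85 + 64 + 106 = 298.
All lines sum to 298.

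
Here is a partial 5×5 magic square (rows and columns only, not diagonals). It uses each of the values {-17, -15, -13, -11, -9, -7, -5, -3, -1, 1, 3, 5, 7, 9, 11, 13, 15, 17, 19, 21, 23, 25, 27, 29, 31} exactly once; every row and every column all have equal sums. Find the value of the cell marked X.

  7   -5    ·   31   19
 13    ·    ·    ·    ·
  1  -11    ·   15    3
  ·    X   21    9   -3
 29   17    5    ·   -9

The 25 entries sum to 175, so each line sums to 175/5 = 35.
Row 1 needs 35; the known cells sum to 52, so (1,3) = -17.
The remaining cell in row 3 is (3,3) = 35 − 8 = 27.
Using row 5: 29 + 17 + 5 + (-9) + ? → (5,4) = 35 − 42 = -7.
Column 1: 7 + 13 + 1 + 29 + ? = 35, so (4,1) = -15.
Column 3 must total 35; the given cells sum to 36, so (2,3) = -1.
Column 4 needs 35; the known cells sum to 48, so (2,4) = -13.
Column 5 needs 35; the known cells sum to 10, so (2,5) = 25.
Row 2: 13 + (-1) + (-13) + 25 + ? = 35, so (2,2) = 11.
Row 4: -15 + 21 + 9 + (-3) + ? = 35, so (4,2) = 23.

23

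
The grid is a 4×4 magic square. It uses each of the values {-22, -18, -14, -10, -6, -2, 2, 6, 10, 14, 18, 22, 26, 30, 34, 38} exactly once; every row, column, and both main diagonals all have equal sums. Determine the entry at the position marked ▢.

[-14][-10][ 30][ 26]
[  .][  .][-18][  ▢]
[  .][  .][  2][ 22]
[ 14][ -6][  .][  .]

The 16 entries sum to 128, so each line sums to 128/4 = 32.
From column 3, 32 − (30 + (-18) + 2) gives (4,3) = 18.
Anti-diagonal: 26 + (-18) + 14 + ? = 32, so (3,2) = 10.
The remaining cell in row 3 is (3,1) = 32 − 34 = -2.
The remaining cell in row 4 is (4,4) = 32 − 26 = 6.
Column 1 must total 32; the given cells sum to -2, so (2,1) = 34.
The remaining cell in column 2 is (2,2) = 32 − (-6) = 38.
Column 4 must total 32; the given cells sum to 54, so (2,4) = -22.

-22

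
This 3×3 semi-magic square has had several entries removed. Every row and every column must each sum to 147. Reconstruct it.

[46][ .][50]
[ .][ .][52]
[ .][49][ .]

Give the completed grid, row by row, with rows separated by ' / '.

The remaining cell in row 1 is (1,2) = 147 − 96 = 51.
Using column 2: 51 + 49 + ? → (2,2) = 147 − 100 = 47.
Column 3 must total 147; the given cells sum to 102, so (3,3) = 45.
Row 2 needs 147; the known cells sum to 99, so (2,1) = 48.
From row 3, 147 − (49 + 45) gives (3,1) = 53.

46 51 50 / 48 47 52 / 53 49 45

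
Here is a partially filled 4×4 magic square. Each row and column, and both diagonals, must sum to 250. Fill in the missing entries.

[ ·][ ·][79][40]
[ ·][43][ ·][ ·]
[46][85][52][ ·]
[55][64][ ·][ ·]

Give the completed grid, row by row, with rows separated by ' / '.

73 58 79 40 / 76 43 70 61 / 46 85 52 67 / 55 64 49 82

Row 3 needs 250; the known cells sum to 183, so (3,4) = 67.
Column 2: 43 + 85 + 64 + ? = 250, so (1,2) = 58.
From anti-diagonal, 250 − (40 + 85 + 55) gives (2,3) = 70.
Row 1: 58 + 79 + 40 + ? = 250, so (1,1) = 73.
From column 1, 250 − (73 + 46 + 55) gives (2,1) = 76.
From column 3, 250 − (79 + 70 + 52) gives (4,3) = 49.
Using main diagonal: 73 + 43 + 52 + ? → (4,4) = 250 − 168 = 82.
Row 2: 76 + 43 + 70 + ? = 250, so (2,4) = 61.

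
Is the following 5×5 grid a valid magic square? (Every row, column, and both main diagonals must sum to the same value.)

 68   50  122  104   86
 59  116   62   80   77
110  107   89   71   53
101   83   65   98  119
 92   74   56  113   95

Row 1: 68 + 50 + 122 + 104 + 86 = 430.
Row 2: 59 + 116 + 62 + 80 + 77 = 394.
Row 3: 110 + 107 + 89 + 71 + 53 = 430.
Row 4: 101 + 83 + 65 + 98 + 119 = 466.
Row 5: 92 + 74 + 56 + 113 + 95 = 430.
Column 1: 68 + 59 + 110 + 101 + 92 = 430.
Column 2: 50 + 116 + 107 + 83 + 74 = 430.
Column 3: 122 + 62 + 89 + 65 + 56 = 394.
Column 4: 104 + 80 + 71 + 98 + 113 = 466.
Column 5: 86 + 77 + 53 + 119 + 95 = 430.
Main diagonal: 68 + 116 + 89 + 98 + 95 = 466.
Anti-diagonal: 86 + 80 + 89 + 83 + 92 = 430.

No — row 2 sums to 394 but column 1 sums to 430.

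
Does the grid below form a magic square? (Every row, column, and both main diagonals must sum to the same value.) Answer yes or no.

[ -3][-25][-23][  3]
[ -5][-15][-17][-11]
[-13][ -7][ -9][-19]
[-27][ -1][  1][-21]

Row 1: -3 + (-25) + (-23) + 3 = -48.
Row 2: -5 + (-15) + (-17) + (-11) = -48.
Row 3: -13 + (-7) + (-9) + (-19) = -48.
Row 4: -27 + (-1) + 1 + (-21) = -48.
Column 1: -3 + (-5) + (-13) + (-27) = -48.
Column 2: -25 + (-15) + (-7) + (-1) = -48.
Column 3: -23 + (-17) + (-9) + 1 = -48.
Column 4: 3 + (-11) + (-19) + (-21) = -48.
Main diagonal: -3 + (-15) + (-9) + (-21) = -48.
Anti-diagonal: 3 + (-17) + (-7) + (-27) = -48.
All lines sum to -48.

Yes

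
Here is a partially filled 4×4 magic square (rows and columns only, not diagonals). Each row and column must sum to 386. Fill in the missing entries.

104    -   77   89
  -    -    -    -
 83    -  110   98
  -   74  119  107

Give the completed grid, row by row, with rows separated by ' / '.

The remaining cell in row 1 is (1,2) = 386 − 270 = 116.
Row 3 must total 386; the given cells sum to 291, so (3,2) = 95.
Using row 4: 74 + 119 + 107 + ? → (4,1) = 386 − 300 = 86.
Column 1 needs 386; the known cells sum to 273, so (2,1) = 113.
Column 2 must total 386; the given cells sum to 285, so (2,2) = 101.
The remaining cell in column 3 is (2,3) = 386 − 306 = 80.
Using column 4: 89 + 98 + 107 + ? → (2,4) = 386 − 294 = 92.

104 116 77 89 / 113 101 80 92 / 83 95 110 98 / 86 74 119 107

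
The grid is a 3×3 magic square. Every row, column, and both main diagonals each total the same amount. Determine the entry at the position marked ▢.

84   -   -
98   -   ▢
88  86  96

Column 1 is complete and sums to 270; that is the magic constant.
From main diagonal, 270 − (84 + 96) gives (2,2) = 90.
Anti-diagonal needs 270; the known cells sum to 178, so (1,3) = 92.
Row 1 must total 270; the given cells sum to 176, so (1,2) = 94.
Row 2 must total 270; the given cells sum to 188, so (2,3) = 82.

82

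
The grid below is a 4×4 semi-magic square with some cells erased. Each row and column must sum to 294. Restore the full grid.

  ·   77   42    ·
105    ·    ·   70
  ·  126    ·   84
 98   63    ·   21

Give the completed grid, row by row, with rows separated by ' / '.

56 77 42 119 / 105 28 91 70 / 35 126 49 84 / 98 63 112 21

Using row 4: 98 + 63 + 21 + ? → (4,3) = 294 − 182 = 112.
Using column 2: 77 + 126 + 63 + ? → (2,2) = 294 − 266 = 28.
Column 4 needs 294; the known cells sum to 175, so (1,4) = 119.
The remaining cell in row 1 is (1,1) = 294 − 238 = 56.
The remaining cell in row 2 is (2,3) = 294 − 203 = 91.
Column 1 must total 294; the given cells sum to 259, so (3,1) = 35.
Column 3 needs 294; the known cells sum to 245, so (3,3) = 49.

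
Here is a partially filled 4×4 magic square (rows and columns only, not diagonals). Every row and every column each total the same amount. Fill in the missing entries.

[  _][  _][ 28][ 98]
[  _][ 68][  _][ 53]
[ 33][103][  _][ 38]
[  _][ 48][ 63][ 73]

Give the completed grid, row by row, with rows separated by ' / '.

93 43 28 98 / 58 68 83 53 / 33 103 88 38 / 78 48 63 73

Column 4 is already complete: 98 + 53 + 38 + 73 = 262, so that is the magic constant.
The remaining cell in row 3 is (3,3) = 262 − 174 = 88.
From row 4, 262 − (48 + 63 + 73) gives (4,1) = 78.
The remaining cell in column 2 is (1,2) = 262 − 219 = 43.
Using column 3: 28 + 88 + 63 + ? → (2,3) = 262 − 179 = 83.
The remaining cell in row 1 is (1,1) = 262 − 169 = 93.
From row 2, 262 − (68 + 83 + 53) gives (2,1) = 58.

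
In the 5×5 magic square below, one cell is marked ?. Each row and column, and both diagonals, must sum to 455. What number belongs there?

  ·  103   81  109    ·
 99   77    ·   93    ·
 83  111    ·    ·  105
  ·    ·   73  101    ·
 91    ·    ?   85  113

97

Column 4: 109 + 93 + 101 + 85 + ? = 455, so (3,4) = 67.
The remaining cell in row 3 is (3,3) = 455 − 366 = 89.
From main diagonal, 455 − (77 + 89 + 101 + 113) gives (1,1) = 75.
The remaining cell in row 1 is (1,5) = 455 − 368 = 87.
Column 1: 75 + 99 + 83 + 91 + ? = 455, so (4,1) = 107.
The remaining cell in anti-diagonal is (4,2) = 455 − 360 = 95.
Row 4: 107 + 95 + 73 + 101 + ? = 455, so (4,5) = 79.
Using column 2: 103 + 77 + 111 + 95 + ? → (5,2) = 455 − 386 = 69.
Column 5 must total 455; the given cells sum to 384, so (2,5) = 71.
The remaining cell in row 2 is (2,3) = 455 − 340 = 115.
From row 5, 455 − (91 + 69 + 85 + 113) gives (5,3) = 97.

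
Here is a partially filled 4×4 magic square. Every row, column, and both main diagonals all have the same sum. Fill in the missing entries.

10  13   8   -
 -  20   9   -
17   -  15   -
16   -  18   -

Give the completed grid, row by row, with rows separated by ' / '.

Column 3 is already complete: 8 + 9 + 15 + 18 = 50, so that is the magic constant.
Row 1: 10 + 13 + 8 + ? = 50, so (1,4) = 19.
From column 1, 50 − (10 + 17 + 16) gives (2,1) = 7.
From main diagonal, 50 − (10 + 20 + 15) gives (4,4) = 5.
The remaining cell in anti-diagonal is (3,2) = 50 − 44 = 6.
Row 2: 7 + 20 + 9 + ? = 50, so (2,4) = 14.
The remaining cell in row 3 is (3,4) = 50 − 38 = 12.
Row 4 must total 50; the given cells sum to 39, so (4,2) = 11.

10 13 8 19 / 7 20 9 14 / 17 6 15 12 / 16 11 18 5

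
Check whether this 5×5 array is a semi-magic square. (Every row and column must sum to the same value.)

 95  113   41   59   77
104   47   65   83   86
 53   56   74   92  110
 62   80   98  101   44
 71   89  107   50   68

Yes

Row 1: 95 + 113 + 41 + 59 + 77 = 385.
Row 2: 104 + 47 + 65 + 83 + 86 = 385.
Row 3: 53 + 56 + 74 + 92 + 110 = 385.
Row 4: 62 + 80 + 98 + 101 + 44 = 385.
Row 5: 71 + 89 + 107 + 50 + 68 = 385.
Column 1: 95 + 104 + 53 + 62 + 71 = 385.
Column 2: 113 + 47 + 56 + 80 + 89 = 385.
Column 3: 41 + 65 + 74 + 98 + 107 = 385.
Column 4: 59 + 83 + 92 + 101 + 50 = 385.
Column 5: 77 + 86 + 110 + 44 + 68 = 385.
All lines sum to 385.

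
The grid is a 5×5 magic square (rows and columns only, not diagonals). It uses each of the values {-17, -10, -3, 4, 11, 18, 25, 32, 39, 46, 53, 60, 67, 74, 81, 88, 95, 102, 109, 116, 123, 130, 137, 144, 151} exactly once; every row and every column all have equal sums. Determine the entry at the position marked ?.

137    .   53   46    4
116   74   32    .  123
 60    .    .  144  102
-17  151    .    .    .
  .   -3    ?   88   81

130

The 25 entries sum to 1675, so each line sums to 1675/5 = 335.
Row 1 needs 335; the known cells sum to 240, so (1,2) = 95.
The remaining cell in row 2 is (2,4) = 335 − 345 = -10.
Column 1: 137 + 116 + 60 + (-17) + ? = 335, so (5,1) = 39.
Using column 2: 95 + 74 + 151 + (-3) + ? → (3,2) = 335 − 317 = 18.
Using column 4: 46 + (-10) + 144 + 88 + ? → (4,4) = 335 − 268 = 67.
Column 5: 4 + 123 + 102 + 81 + ? = 335, so (4,5) = 25.
Row 3 must total 335; the given cells sum to 324, so (3,3) = 11.
Row 4: -17 + 151 + 67 + 25 + ? = 335, so (4,3) = 109.
From row 5, 335 − (39 + (-3) + 88 + 81) gives (5,3) = 130.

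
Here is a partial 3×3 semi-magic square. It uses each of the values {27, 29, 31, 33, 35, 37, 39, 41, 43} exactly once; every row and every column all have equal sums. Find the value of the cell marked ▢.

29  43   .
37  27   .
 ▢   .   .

39

The 9 entries sum to 315, so each line sums to 315/3 = 105.
From row 1, 105 − (29 + 43) gives (1,3) = 33.
Row 2 needs 105; the known cells sum to 64, so (2,3) = 41.
From column 1, 105 − (29 + 37) gives (3,1) = 39.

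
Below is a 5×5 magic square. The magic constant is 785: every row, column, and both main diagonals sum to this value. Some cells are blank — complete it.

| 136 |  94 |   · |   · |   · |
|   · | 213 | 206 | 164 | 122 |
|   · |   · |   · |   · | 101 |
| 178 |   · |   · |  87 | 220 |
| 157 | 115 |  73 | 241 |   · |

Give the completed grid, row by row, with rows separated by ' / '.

136 94 227 185 143 / 80 213 206 164 122 / 234 192 150 108 101 / 178 171 129 87 220 / 157 115 73 241 199

Row 2 must total 785; the given cells sum to 705, so (2,1) = 80.
Row 5 needs 785; the known cells sum to 586, so (5,5) = 199.
Using column 1: 136 + 80 + 178 + 157 + ? → (3,1) = 785 − 551 = 234.
Column 5 needs 785; the known cells sum to 642, so (1,5) = 143.
Main diagonal: 136 + 213 + 87 + 199 + ? = 785, so (3,3) = 150.
Anti-diagonal: 143 + 164 + 150 + 157 + ? = 785, so (4,2) = 171.
From row 4, 785 − (178 + 171 + 87 + 220) gives (4,3) = 129.
Column 2: 94 + 213 + 171 + 115 + ? = 785, so (3,2) = 192.
From column 3, 785 − (206 + 150 + 129 + 73) gives (1,3) = 227.
Row 1: 136 + 94 + 227 + 143 + ? = 785, so (1,4) = 185.
Row 3: 234 + 192 + 150 + 101 + ? = 785, so (3,4) = 108.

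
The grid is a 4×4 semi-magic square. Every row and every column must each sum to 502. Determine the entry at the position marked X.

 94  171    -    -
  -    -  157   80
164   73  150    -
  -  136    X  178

87

From row 3, 502 − (164 + 73 + 150) gives (3,4) = 115.
Column 2: 171 + 73 + 136 + ? = 502, so (2,2) = 122.
Column 4 must total 502; the given cells sum to 373, so (1,4) = 129.
Row 1 must total 502; the given cells sum to 394, so (1,3) = 108.
Row 2: 122 + 157 + 80 + ? = 502, so (2,1) = 143.
Column 1: 94 + 143 + 164 + ? = 502, so (4,1) = 101.
Using column 3: 108 + 157 + 150 + ? → (4,3) = 502 − 415 = 87.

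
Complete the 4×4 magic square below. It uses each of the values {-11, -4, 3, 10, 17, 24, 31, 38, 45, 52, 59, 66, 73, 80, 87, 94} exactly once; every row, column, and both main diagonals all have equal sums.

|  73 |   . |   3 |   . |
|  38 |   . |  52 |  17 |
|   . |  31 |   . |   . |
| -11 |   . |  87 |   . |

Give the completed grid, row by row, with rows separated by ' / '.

73 -4 3 94 / 38 59 52 17 / 66 31 24 45 / -11 80 87 10

The 16 entries sum to 664, so each line sums to 664/4 = 166.
The remaining cell in row 2 is (2,2) = 166 − 107 = 59.
From column 1, 166 − (73 + 38 + (-11)) gives (3,1) = 66.
Column 3: 3 + 52 + 87 + ? = 166, so (3,3) = 24.
Using main diagonal: 73 + 59 + 24 + ? → (4,4) = 166 − 156 = 10.
The remaining cell in anti-diagonal is (1,4) = 166 − 72 = 94.
Using row 1: 73 + 3 + 94 + ? → (1,2) = 166 − 170 = -4.
Row 3: 66 + 31 + 24 + ? = 166, so (3,4) = 45.
Row 4 must total 166; the given cells sum to 86, so (4,2) = 80.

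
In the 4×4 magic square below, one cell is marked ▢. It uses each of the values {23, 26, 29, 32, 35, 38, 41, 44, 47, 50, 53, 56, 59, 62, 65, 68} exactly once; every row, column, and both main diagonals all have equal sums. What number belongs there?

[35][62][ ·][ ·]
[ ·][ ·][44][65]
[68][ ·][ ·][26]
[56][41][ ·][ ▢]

38

The 16 entries sum to 728, so each line sums to 728/4 = 182.
Column 1: 35 + 68 + 56 + ? = 182, so (2,1) = 23.
From row 2, 182 − (23 + 44 + 65) gives (2,2) = 50.
Using column 2: 62 + 50 + 41 + ? → (3,2) = 182 − 153 = 29.
Anti-diagonal must total 182; the given cells sum to 129, so (1,4) = 53.
Row 1 needs 182; the known cells sum to 150, so (1,3) = 32.
Row 3 needs 182; the known cells sum to 123, so (3,3) = 59.
Column 3 must total 182; the given cells sum to 135, so (4,3) = 47.
The remaining cell in column 4 is (4,4) = 182 − 144 = 38.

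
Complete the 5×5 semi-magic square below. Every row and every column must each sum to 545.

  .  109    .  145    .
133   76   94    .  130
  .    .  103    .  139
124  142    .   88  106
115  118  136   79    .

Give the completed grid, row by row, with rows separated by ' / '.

91 109 127 145 73 / 133 76 94 112 130 / 82 100 103 121 139 / 124 142 85 88 106 / 115 118 136 79 97

Row 2: 133 + 76 + 94 + 130 + ? = 545, so (2,4) = 112.
Row 4 must total 545; the given cells sum to 460, so (4,3) = 85.
Row 5: 115 + 118 + 136 + 79 + ? = 545, so (5,5) = 97.
Using column 2: 109 + 76 + 142 + 118 + ? → (3,2) = 545 − 445 = 100.
From column 3, 545 − (94 + 103 + 85 + 136) gives (1,3) = 127.
Column 4: 145 + 112 + 88 + 79 + ? = 545, so (3,4) = 121.
Column 5: 130 + 139 + 106 + 97 + ? = 545, so (1,5) = 73.
Row 1 needs 545; the known cells sum to 454, so (1,1) = 91.
Using row 3: 100 + 103 + 121 + 139 + ? → (3,1) = 545 − 463 = 82.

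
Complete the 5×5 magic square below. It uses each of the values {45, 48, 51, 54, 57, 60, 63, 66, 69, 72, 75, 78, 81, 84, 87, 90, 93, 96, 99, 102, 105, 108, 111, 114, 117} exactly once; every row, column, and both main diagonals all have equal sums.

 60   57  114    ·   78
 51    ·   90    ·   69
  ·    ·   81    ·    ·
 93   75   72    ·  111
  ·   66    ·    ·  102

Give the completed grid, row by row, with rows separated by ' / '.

The 25 entries sum to 2025, so each line sums to 2025/5 = 405.
From row 1, 405 − (60 + 57 + 114 + 78) gives (1,4) = 96.
Row 4 must total 405; the given cells sum to 351, so (4,4) = 54.
The remaining cell in column 3 is (5,3) = 405 − 357 = 48.
Using column 5: 78 + 69 + 111 + 102 + ? → (3,5) = 405 − 360 = 45.
Main diagonal must total 405; the given cells sum to 297, so (2,2) = 108.
The remaining cell in row 2 is (2,4) = 405 − 318 = 87.
Using column 2: 57 + 108 + 75 + 66 + ? → (3,2) = 405 − 306 = 99.
The remaining cell in anti-diagonal is (5,1) = 405 − 321 = 84.
Row 5: 84 + 66 + 48 + 102 + ? = 405, so (5,4) = 105.
Column 1: 60 + 51 + 93 + 84 + ? = 405, so (3,1) = 117.
Using column 4: 96 + 87 + 54 + 105 + ? → (3,4) = 405 − 342 = 63.

60 57 114 96 78 / 51 108 90 87 69 / 117 99 81 63 45 / 93 75 72 54 111 / 84 66 48 105 102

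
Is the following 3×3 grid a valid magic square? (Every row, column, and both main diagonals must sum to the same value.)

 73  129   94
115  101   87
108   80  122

No — column 3 sums to 303 but column 1 sums to 296.

Row 1: 73 + 129 + 94 = 296.
Row 2: 115 + 101 + 87 = 303.
Row 3: 108 + 80 + 122 = 310.
Column 1: 73 + 115 + 108 = 296.
Column 2: 129 + 101 + 80 = 310.
Column 3: 94 + 87 + 122 = 303.
Main diagonal: 73 + 101 + 122 = 296.
Anti-diagonal: 94 + 101 + 108 = 303.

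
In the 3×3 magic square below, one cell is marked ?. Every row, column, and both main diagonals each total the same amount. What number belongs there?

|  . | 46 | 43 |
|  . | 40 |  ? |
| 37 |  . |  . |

Anti-diagonal is complete and sums to 120; that is the magic constant.
Row 1 must total 120; the given cells sum to 89, so (1,1) = 31.
Column 1 needs 120; the known cells sum to 68, so (2,1) = 52.
Using column 2: 46 + 40 + ? → (3,2) = 120 − 86 = 34.
Using main diagonal: 31 + 40 + ? → (3,3) = 120 − 71 = 49.
From row 2, 120 − (52 + 40) gives (2,3) = 28.

28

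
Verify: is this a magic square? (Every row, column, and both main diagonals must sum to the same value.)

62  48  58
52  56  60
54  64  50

Yes

Row 1: 62 + 48 + 58 = 168.
Row 2: 52 + 56 + 60 = 168.
Row 3: 54 + 64 + 50 = 168.
Column 1: 62 + 52 + 54 = 168.
Column 2: 48 + 56 + 64 = 168.
Column 3: 58 + 60 + 50 = 168.
Main diagonal: 62 + 56 + 50 = 168.
Anti-diagonal: 58 + 56 + 54 = 168.
All lines sum to 168.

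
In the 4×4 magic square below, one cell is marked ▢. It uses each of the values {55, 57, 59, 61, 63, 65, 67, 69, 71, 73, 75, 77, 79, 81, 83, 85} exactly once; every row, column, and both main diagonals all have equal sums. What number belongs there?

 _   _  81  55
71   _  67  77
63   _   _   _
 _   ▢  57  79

The 16 entries sum to 1120, so each line sums to 1120/4 = 280.
Row 2 must total 280; the given cells sum to 215, so (2,2) = 65.
Using column 3: 81 + 67 + 57 + ? → (3,3) = 280 − 205 = 75.
Column 4: 55 + 77 + 79 + ? = 280, so (3,4) = 69.
Main diagonal needs 280; the known cells sum to 219, so (1,1) = 61.
The remaining cell in row 1 is (1,2) = 280 − 197 = 83.
The remaining cell in row 3 is (3,2) = 280 − 207 = 73.
Using column 1: 61 + 71 + 63 + ? → (4,1) = 280 − 195 = 85.
Column 2 must total 280; the given cells sum to 221, so (4,2) = 59.

59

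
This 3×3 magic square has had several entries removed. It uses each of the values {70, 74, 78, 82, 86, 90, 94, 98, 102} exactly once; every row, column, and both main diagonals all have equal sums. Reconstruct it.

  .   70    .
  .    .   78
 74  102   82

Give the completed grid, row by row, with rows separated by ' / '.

90 70 98 / 94 86 78 / 74 102 82

The 9 entries sum to 774, so each line sums to 774/3 = 258.
From column 2, 258 − (70 + 102) gives (2,2) = 86.
From column 3, 258 − (78 + 82) gives (1,3) = 98.
Using main diagonal: 86 + 82 + ? → (1,1) = 258 − 168 = 90.
From row 2, 258 − (86 + 78) gives (2,1) = 94.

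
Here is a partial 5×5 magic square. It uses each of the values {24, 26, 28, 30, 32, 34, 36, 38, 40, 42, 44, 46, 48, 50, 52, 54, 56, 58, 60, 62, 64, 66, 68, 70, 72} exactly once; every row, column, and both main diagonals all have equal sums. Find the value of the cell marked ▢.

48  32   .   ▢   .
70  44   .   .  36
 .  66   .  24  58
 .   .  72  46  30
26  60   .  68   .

The 25 entries sum to 1200, so each line sums to 1200/5 = 240.
Column 2: 32 + 44 + 66 + 60 + ? = 240, so (4,2) = 38.
The remaining cell in row 4 is (4,1) = 240 − 186 = 54.
Column 1 must total 240; the given cells sum to 198, so (3,1) = 42.
From row 3, 240 − (42 + 66 + 24 + 58) gives (3,3) = 50.
Using main diagonal: 48 + 44 + 50 + 46 + ? → (5,5) = 240 − 188 = 52.
From row 5, 240 − (26 + 60 + 68 + 52) gives (5,3) = 34.
Column 5 needs 240; the known cells sum to 176, so (1,5) = 64.
Anti-diagonal must total 240; the given cells sum to 178, so (2,4) = 62.
From row 2, 240 − (70 + 44 + 62 + 36) gives (2,3) = 28.
From column 3, 240 − (28 + 50 + 72 + 34) gives (1,3) = 56.
Column 4 must total 240; the given cells sum to 200, so (1,4) = 40.

40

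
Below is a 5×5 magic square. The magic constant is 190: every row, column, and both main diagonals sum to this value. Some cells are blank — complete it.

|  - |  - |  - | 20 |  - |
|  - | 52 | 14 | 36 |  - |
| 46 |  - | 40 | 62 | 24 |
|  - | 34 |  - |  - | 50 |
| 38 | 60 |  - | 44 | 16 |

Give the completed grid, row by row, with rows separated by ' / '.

Using row 3: 46 + 40 + 62 + 24 + ? → (3,2) = 190 − 172 = 18.
Row 5 must total 190; the given cells sum to 158, so (5,3) = 32.
Column 2: 52 + 18 + 34 + 60 + ? = 190, so (1,2) = 26.
The remaining cell in column 4 is (4,4) = 190 − 162 = 28.
Main diagonal needs 190; the known cells sum to 136, so (1,1) = 54.
Anti-diagonal: 36 + 40 + 34 + 38 + ? = 190, so (1,5) = 42.
From row 1, 190 − (54 + 26 + 20 + 42) gives (1,3) = 48.
Using column 3: 48 + 14 + 40 + 32 + ? → (4,3) = 190 − 134 = 56.
Column 5 must total 190; the given cells sum to 132, so (2,5) = 58.
Row 2 needs 190; the known cells sum to 160, so (2,1) = 30.
Using row 4: 34 + 56 + 28 + 50 + ? → (4,1) = 190 − 168 = 22.

54 26 48 20 42 / 30 52 14 36 58 / 46 18 40 62 24 / 22 34 56 28 50 / 38 60 32 44 16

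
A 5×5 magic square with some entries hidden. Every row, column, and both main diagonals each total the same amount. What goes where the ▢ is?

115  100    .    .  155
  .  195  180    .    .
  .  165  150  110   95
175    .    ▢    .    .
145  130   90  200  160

Row 5 is complete and sums to 725; that is the magic constant.
Row 3: 165 + 150 + 110 + 95 + ? = 725, so (3,1) = 205.
From column 1, 725 − (115 + 205 + 175 + 145) gives (2,1) = 85.
Column 2 must total 725; the given cells sum to 590, so (4,2) = 135.
From main diagonal, 725 − (115 + 195 + 150 + 160) gives (4,4) = 105.
Anti-diagonal: 155 + 150 + 135 + 145 + ? = 725, so (2,4) = 140.
Row 2 must total 725; the given cells sum to 600, so (2,5) = 125.
Column 4 needs 725; the known cells sum to 555, so (1,4) = 170.
From column 5, 725 − (155 + 125 + 95 + 160) gives (4,5) = 190.
The remaining cell in row 1 is (1,3) = 725 − 540 = 185.
Row 4: 175 + 135 + 105 + 190 + ? = 725, so (4,3) = 120.

120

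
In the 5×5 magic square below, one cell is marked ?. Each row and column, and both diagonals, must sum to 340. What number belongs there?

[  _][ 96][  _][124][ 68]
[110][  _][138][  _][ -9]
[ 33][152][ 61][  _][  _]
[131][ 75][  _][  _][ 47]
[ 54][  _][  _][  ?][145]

From column 1, 340 − (110 + 33 + 131 + 54) gives (1,1) = 12.
The remaining cell in column 5 is (3,5) = 340 − 251 = 89.
Using anti-diagonal: 68 + 61 + 75 + 54 + ? → (2,4) = 340 − 258 = 82.
Row 1 must total 340; the given cells sum to 300, so (1,3) = 40.
Row 2 needs 340; the known cells sum to 321, so (2,2) = 19.
Row 3 needs 340; the known cells sum to 335, so (3,4) = 5.
Column 2: 96 + 19 + 152 + 75 + ? = 340, so (5,2) = -2.
Main diagonal: 12 + 19 + 61 + 145 + ? = 340, so (4,4) = 103.
Row 4: 131 + 75 + 103 + 47 + ? = 340, so (4,3) = -16.
From column 3, 340 − (40 + 138 + 61 + (-16)) gives (5,3) = 117.
Column 4 needs 340; the known cells sum to 314, so (5,4) = 26.

26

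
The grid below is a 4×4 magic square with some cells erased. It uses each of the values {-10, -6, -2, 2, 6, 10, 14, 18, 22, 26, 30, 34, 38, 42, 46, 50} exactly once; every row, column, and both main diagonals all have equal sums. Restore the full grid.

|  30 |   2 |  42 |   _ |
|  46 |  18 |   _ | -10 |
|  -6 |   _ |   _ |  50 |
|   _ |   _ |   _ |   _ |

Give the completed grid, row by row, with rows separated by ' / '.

The 16 entries sum to 320, so each line sums to 320/4 = 80.
Row 1 needs 80; the known cells sum to 74, so (1,4) = 6.
The remaining cell in row 2 is (2,3) = 80 − 54 = 26.
Column 1 needs 80; the known cells sum to 70, so (4,1) = 10.
From column 4, 80 − (6 + (-10) + 50) gives (4,4) = 34.
The remaining cell in main diagonal is (3,3) = 80 − 82 = -2.
Anti-diagonal: 6 + 26 + 10 + ? = 80, so (3,2) = 38.
Column 2: 2 + 18 + 38 + ? = 80, so (4,2) = 22.
Using column 3: 42 + 26 + (-2) + ? → (4,3) = 80 − 66 = 14.

30 2 42 6 / 46 18 26 -10 / -6 38 -2 50 / 10 22 14 34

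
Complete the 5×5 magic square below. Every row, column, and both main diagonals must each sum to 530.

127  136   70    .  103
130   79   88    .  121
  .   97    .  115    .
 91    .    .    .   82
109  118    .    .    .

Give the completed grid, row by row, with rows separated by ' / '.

The remaining cell in row 1 is (1,4) = 530 − 436 = 94.
From row 2, 530 − (130 + 79 + 88 + 121) gives (2,4) = 112.
The remaining cell in column 1 is (3,1) = 530 − 457 = 73.
Using column 2: 136 + 79 + 97 + 118 + ? → (4,2) = 530 − 430 = 100.
Using anti-diagonal: 103 + 112 + 100 + 109 + ? → (3,3) = 530 − 424 = 106.
Row 3: 73 + 97 + 106 + 115 + ? = 530, so (3,5) = 139.
The remaining cell in column 5 is (5,5) = 530 − 445 = 85.
Main diagonal needs 530; the known cells sum to 397, so (4,4) = 133.
Row 4: 91 + 100 + 133 + 82 + ? = 530, so (4,3) = 124.
The remaining cell in column 3 is (5,3) = 530 − 388 = 142.
Column 4 must total 530; the given cells sum to 454, so (5,4) = 76.

127 136 70 94 103 / 130 79 88 112 121 / 73 97 106 115 139 / 91 100 124 133 82 / 109 118 142 76 85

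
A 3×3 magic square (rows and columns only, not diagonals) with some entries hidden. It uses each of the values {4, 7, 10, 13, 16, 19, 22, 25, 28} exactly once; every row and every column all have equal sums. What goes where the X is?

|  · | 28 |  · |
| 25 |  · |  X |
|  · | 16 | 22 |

The 9 entries sum to 144, so each line sums to 144/3 = 48.
From row 3, 48 − (16 + 22) gives (3,1) = 10.
The remaining cell in column 1 is (1,1) = 48 − 35 = 13.
The remaining cell in column 2 is (2,2) = 48 − 44 = 4.
Row 1 needs 48; the known cells sum to 41, so (1,3) = 7.
The remaining cell in row 2 is (2,3) = 48 − 29 = 19.

19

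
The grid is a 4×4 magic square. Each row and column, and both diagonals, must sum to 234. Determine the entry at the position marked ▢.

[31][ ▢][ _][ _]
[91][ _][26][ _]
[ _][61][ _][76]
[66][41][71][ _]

36

Row 4 must total 234; the given cells sum to 178, so (4,4) = 56.
Column 1 must total 234; the given cells sum to 188, so (3,1) = 46.
Anti-diagonal: 26 + 61 + 66 + ? = 234, so (1,4) = 81.
Row 3: 46 + 61 + 76 + ? = 234, so (3,3) = 51.
From column 3, 234 − (26 + 51 + 71) gives (1,3) = 86.
Column 4 needs 234; the known cells sum to 213, so (2,4) = 21.
Main diagonal needs 234; the known cells sum to 138, so (2,2) = 96.
Row 1 needs 234; the known cells sum to 198, so (1,2) = 36.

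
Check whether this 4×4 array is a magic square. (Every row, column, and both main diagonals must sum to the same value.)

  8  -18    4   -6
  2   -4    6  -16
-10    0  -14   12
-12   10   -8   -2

Yes

Row 1: 8 + (-18) + 4 + (-6) = -12.
Row 2: 2 + (-4) + 6 + (-16) = -12.
Row 3: -10 + 0 + (-14) + 12 = -12.
Row 4: -12 + 10 + (-8) + (-2) = -12.
Column 1: 8 + 2 + (-10) + (-12) = -12.
Column 2: -18 + (-4) + 0 + 10 = -12.
Column 3: 4 + 6 + (-14) + (-8) = -12.
Column 4: -6 + (-16) + 12 + (-2) = -12.
Main diagonal: 8 + (-4) + (-14) + (-2) = -12.
Anti-diagonal: -6 + 6 + 0 + (-12) = -12.
All lines sum to -12.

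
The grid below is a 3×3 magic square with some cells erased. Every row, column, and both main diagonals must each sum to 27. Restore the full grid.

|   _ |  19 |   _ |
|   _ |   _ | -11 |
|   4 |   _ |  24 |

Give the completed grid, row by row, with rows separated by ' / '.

Row 3 needs 27; the known cells sum to 28, so (3,2) = -1.
Column 2 needs 27; the known cells sum to 18, so (2,2) = 9.
Column 3: -11 + 24 + ? = 27, so (1,3) = 14.
From main diagonal, 27 − (9 + 24) gives (1,1) = -6.
The remaining cell in row 2 is (2,1) = 27 − (-2) = 29.

-6 19 14 / 29 9 -11 / 4 -1 24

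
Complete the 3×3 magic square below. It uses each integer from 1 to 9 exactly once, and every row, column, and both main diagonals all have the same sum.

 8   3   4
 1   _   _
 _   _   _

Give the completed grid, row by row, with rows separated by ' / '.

8 3 4 / 1 5 9 / 6 7 2

The entries are 1 through 9, which sum to 45, so each line sums to 45/3 = 15.
Using column 1: 8 + 1 + ? → (3,1) = 15 − 9 = 6.
Using anti-diagonal: 4 + 6 + ? → (2,2) = 15 − 10 = 5.
The remaining cell in row 2 is (2,3) = 15 − 6 = 9.
The remaining cell in column 2 is (3,2) = 15 − 8 = 7.
Column 3: 4 + 9 + ? = 15, so (3,3) = 2.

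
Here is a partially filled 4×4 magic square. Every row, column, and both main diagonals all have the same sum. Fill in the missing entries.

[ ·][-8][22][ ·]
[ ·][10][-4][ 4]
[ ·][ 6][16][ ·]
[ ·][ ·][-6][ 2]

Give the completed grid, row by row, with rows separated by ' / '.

Column 3 is already complete: 22 + -4 + 16 + -6 = 28, so that is the magic constant.
Using row 2: 10 + (-4) + 4 + ? → (2,1) = 28 − 10 = 18.
Column 2 needs 28; the known cells sum to 8, so (4,2) = 20.
From main diagonal, 28 − (10 + 16 + 2) gives (1,1) = 0.
Row 1: 0 + (-8) + 22 + ? = 28, so (1,4) = 14.
Row 4 needs 28; the known cells sum to 16, so (4,1) = 12.
Using column 1: 0 + 18 + 12 + ? → (3,1) = 28 − 30 = -2.
Using column 4: 14 + 4 + 2 + ? → (3,4) = 28 − 20 = 8.

0 -8 22 14 / 18 10 -4 4 / -2 6 16 8 / 12 20 -6 2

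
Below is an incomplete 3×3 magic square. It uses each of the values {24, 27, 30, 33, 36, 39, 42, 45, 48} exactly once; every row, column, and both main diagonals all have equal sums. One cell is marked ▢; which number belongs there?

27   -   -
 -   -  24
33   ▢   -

30

The 9 entries sum to 324, so each line sums to 324/3 = 108.
Column 1 must total 108; the given cells sum to 60, so (2,1) = 48.
Row 2 needs 108; the known cells sum to 72, so (2,2) = 36.
Main diagonal must total 108; the given cells sum to 63, so (3,3) = 45.
Anti-diagonal: 36 + 33 + ? = 108, so (1,3) = 39.
From row 1, 108 − (27 + 39) gives (1,2) = 42.
Row 3 needs 108; the known cells sum to 78, so (3,2) = 30.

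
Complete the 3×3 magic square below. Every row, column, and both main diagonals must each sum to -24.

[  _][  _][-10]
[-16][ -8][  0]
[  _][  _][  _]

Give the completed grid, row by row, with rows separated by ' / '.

The remaining cell in column 3 is (3,3) = -24 − (-10) = -14.
Using main diagonal: -8 + (-14) + ? → (1,1) = -24 − (-22) = -2.
Anti-diagonal must total -24; the given cells sum to -18, so (3,1) = -6.
From row 1, -24 − (-2 + (-10)) gives (1,2) = -12.
Row 3: -6 + (-14) + ? = -24, so (3,2) = -4.

-2 -12 -10 / -16 -8 0 / -6 -4 -14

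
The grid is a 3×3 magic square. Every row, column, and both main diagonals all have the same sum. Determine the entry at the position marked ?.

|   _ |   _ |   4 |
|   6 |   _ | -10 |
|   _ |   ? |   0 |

Column 3 is complete and sums to -6; that is the magic constant.
Row 2 must total -6; the given cells sum to -4, so (2,2) = -2.
Main diagonal must total -6; the given cells sum to -2, so (1,1) = -4.
Anti-diagonal must total -6; the given cells sum to 2, so (3,1) = -8.
The remaining cell in row 1 is (1,2) = -6 − 0 = -6.
Row 3: -8 + 0 + ? = -6, so (3,2) = 2.

2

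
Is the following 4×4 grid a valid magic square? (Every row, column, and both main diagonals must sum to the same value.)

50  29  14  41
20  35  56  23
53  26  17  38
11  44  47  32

Row 1: 50 + 29 + 14 + 41 = 134.
Row 2: 20 + 35 + 56 + 23 = 134.
Row 3: 53 + 26 + 17 + 38 = 134.
Row 4: 11 + 44 + 47 + 32 = 134.
Column 1: 50 + 20 + 53 + 11 = 134.
Column 2: 29 + 35 + 26 + 44 = 134.
Column 3: 14 + 56 + 17 + 47 = 134.
Column 4: 41 + 23 + 38 + 32 = 134.
Main diagonal: 50 + 35 + 17 + 32 = 134.
Anti-diagonal: 41 + 56 + 26 + 11 = 134.
All lines sum to 134.

Yes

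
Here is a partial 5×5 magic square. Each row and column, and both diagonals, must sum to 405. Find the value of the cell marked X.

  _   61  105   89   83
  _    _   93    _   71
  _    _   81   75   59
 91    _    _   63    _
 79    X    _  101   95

The remaining cell in row 1 is (1,1) = 405 − 338 = 67.
Column 4: 89 + 75 + 63 + 101 + ? = 405, so (2,4) = 77.
Using column 5: 83 + 71 + 59 + 95 + ? → (4,5) = 405 − 308 = 97.
Main diagonal must total 405; the given cells sum to 306, so (2,2) = 99.
Anti-diagonal needs 405; the known cells sum to 320, so (4,2) = 85.
Using row 2: 99 + 93 + 77 + 71 + ? → (2,1) = 405 − 340 = 65.
Using row 4: 91 + 85 + 63 + 97 + ? → (4,3) = 405 − 336 = 69.
Column 1 must total 405; the given cells sum to 302, so (3,1) = 103.
From column 3, 405 − (105 + 93 + 81 + 69) gives (5,3) = 57.
Row 3 must total 405; the given cells sum to 318, so (3,2) = 87.
Row 5: 79 + 57 + 101 + 95 + ? = 405, so (5,2) = 73.

73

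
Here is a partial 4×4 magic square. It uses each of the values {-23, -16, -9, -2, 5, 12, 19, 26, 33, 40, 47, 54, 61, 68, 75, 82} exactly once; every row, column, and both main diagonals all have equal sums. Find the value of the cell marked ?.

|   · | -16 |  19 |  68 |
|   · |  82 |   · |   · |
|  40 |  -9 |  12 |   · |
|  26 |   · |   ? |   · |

The 16 entries sum to 472, so each line sums to 472/4 = 118.
Row 1: -16 + 19 + 68 + ? = 118, so (1,1) = 47.
Row 3: 40 + (-9) + 12 + ? = 118, so (3,4) = 75.
From column 1, 118 − (47 + 40 + 26) gives (2,1) = 5.
Column 2: -16 + 82 + (-9) + ? = 118, so (4,2) = 61.
Main diagonal: 47 + 82 + 12 + ? = 118, so (4,4) = -23.
Anti-diagonal needs 118; the known cells sum to 85, so (2,3) = 33.
Row 2 needs 118; the known cells sum to 120, so (2,4) = -2.
Row 4: 26 + 61 + (-23) + ? = 118, so (4,3) = 54.

54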